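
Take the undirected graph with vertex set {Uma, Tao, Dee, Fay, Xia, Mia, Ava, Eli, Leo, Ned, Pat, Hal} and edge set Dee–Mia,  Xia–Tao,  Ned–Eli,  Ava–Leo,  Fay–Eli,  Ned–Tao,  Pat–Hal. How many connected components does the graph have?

5

Component: {Uma}
Component: {Dee, Mia}
Component: {Ava, Leo}
Component: {Pat, Hal}
Component: {Tao, Fay, Xia, Eli, Ned}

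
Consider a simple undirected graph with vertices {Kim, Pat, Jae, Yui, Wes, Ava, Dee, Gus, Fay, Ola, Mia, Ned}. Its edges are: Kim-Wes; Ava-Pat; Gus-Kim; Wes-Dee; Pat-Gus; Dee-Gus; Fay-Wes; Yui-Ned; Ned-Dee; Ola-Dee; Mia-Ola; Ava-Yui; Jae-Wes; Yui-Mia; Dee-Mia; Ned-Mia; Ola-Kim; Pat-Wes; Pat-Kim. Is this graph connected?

A breadth-first search from Kim visits Kim, Gus, Pat, Ola, Wes, Dee, Ava, Mia, Jae, Fay, Ned, Yui — all 12 vertices — so the graph is connected.

Yes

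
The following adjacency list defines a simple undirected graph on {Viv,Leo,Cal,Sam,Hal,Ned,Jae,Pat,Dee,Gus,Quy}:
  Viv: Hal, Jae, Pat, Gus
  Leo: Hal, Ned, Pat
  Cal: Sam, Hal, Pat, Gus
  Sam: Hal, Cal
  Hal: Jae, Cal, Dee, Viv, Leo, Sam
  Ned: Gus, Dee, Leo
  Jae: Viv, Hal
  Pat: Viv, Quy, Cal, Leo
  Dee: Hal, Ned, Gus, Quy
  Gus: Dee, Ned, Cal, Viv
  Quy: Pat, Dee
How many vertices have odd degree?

Degrees: Viv:4, Leo:3, Cal:4, Sam:2, Hal:6, Ned:3, Jae:2, Pat:4, Dee:4, Gus:4, Quy:2
Odd-degree vertices: Leo, Ned.

2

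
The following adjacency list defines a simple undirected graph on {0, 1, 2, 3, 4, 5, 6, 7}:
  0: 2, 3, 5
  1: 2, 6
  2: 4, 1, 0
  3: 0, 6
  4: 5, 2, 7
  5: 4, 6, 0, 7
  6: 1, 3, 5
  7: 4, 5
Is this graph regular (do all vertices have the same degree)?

No

Degrees: 0:3, 1:2, 2:3, 3:2, 4:3, 5:4, 6:3, 7:2
Vertex 1 has degree 2 while 5 has degree 4, so the graph is not regular.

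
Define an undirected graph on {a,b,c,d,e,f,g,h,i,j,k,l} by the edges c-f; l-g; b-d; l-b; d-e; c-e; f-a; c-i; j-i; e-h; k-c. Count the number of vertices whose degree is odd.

6

Degrees: a:1, b:2, c:4, d:2, e:3, f:2, g:1, h:1, i:2, j:1, k:1, l:2
Odd-degree vertices: a, e, g, h, j, k.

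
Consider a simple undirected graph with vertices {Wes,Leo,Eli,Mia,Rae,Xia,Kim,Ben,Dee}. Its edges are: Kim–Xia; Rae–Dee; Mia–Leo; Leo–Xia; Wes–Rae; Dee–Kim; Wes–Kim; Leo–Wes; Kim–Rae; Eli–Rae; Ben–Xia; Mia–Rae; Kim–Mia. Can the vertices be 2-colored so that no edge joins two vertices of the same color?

The cycle Rae-Kim-Dee-Rae has length 3, which is odd, so the graph is not bipartite.

No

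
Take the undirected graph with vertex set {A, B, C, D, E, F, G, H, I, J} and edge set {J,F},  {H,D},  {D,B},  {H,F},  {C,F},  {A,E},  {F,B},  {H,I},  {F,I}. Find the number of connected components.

Component: {G}
Component: {A, E}
Component: {B, C, D, F, H, I, J}

3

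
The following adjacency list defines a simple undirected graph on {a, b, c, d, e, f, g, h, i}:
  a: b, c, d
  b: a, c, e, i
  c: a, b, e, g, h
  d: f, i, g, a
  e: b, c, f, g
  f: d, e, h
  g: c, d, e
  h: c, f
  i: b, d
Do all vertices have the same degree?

No

Degrees: a:3, b:4, c:5, d:4, e:4, f:3, g:3, h:2, i:2
Degrees are not all equal (e.g. deg(h)=2 but deg(c)=5); not regular.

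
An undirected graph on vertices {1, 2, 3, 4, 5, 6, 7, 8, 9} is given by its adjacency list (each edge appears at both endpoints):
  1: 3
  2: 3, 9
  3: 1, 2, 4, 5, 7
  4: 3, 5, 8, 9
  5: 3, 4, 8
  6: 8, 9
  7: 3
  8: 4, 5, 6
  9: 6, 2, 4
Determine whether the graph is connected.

A breadth-first search from 1 visits 1, 3, 5, 2, 7, 4, 8, 9, 6 — all 9 vertices — so the graph is connected.

Yes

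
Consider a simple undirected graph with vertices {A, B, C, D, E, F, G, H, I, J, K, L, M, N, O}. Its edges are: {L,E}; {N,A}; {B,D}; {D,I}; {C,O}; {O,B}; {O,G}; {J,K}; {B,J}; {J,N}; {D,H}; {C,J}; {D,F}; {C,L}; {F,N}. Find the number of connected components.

Component: {M}
Component: {A, B, C, D, E, F, G, H, I, J, K, L, N, O}

2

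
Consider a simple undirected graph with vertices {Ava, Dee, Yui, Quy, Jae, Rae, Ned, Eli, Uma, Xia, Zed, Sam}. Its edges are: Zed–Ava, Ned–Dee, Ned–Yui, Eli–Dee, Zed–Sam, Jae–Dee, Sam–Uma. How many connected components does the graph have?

5

Component: {Quy}
Component: {Rae}
Component: {Xia}
Component: {Ava, Uma, Zed, Sam}
Component: {Dee, Yui, Jae, Ned, Eli}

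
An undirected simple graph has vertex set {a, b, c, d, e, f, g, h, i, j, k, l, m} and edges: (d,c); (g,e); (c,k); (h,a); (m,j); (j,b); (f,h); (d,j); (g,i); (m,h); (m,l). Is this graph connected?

Component: {e, g, i}
Component: {a, b, c, d, f, h, j, k, l, m}
There are 2 separate components, so the graph is not connected.

No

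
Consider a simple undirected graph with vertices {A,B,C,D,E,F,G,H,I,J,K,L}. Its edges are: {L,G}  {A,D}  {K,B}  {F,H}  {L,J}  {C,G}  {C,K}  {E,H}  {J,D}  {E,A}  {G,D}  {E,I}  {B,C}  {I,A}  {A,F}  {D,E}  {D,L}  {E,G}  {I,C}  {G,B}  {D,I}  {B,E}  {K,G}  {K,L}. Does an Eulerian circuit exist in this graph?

Degrees: A:4, B:4, C:4, D:6, E:6, F:2, G:6, H:2, I:4, J:2, K:4, L:4
All degrees are even and the non-isolated vertices are connected — an Eulerian circuit exists.

Yes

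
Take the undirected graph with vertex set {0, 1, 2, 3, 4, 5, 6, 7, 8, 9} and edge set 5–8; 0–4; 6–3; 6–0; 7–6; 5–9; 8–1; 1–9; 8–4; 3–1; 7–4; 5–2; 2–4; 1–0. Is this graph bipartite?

Yes

Partition the vertices as {1, 4, 5, 6} vs {0, 2, 3, 7, 8, 9}. Each listed edge has one endpoint in each part, so the graph is bipartite.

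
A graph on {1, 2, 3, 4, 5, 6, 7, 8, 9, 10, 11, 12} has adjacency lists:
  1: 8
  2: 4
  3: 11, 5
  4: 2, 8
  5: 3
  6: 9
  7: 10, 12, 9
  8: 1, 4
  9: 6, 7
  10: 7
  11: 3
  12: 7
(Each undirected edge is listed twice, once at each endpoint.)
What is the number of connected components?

Component: {3, 5, 11}
Component: {1, 2, 4, 8}
Component: {6, 7, 9, 10, 12}

3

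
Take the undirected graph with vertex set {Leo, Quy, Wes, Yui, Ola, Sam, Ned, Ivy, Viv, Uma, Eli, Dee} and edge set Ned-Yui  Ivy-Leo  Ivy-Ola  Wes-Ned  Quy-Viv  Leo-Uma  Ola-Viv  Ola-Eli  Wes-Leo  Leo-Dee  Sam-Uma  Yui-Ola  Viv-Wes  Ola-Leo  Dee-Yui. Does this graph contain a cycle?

|V| = 12, |E| = 15, number of components = 1.
Since 15 > 12 - 1, a cycle must exist; for instance Leo-Wes-Viv-Ola-Yui-Dee-Leo.

Yes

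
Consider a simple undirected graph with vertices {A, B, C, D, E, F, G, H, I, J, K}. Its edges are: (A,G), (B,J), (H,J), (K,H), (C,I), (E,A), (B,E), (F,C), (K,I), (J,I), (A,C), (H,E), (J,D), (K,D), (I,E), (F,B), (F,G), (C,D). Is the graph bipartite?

C-F-B-J-D-C is an odd cycle (length 5), and a bipartite graph can contain only even cycles.

No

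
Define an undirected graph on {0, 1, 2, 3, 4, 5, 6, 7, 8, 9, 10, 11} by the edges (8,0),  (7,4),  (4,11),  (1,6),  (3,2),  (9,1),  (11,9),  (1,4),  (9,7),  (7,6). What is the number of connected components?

5

Component: {5}
Component: {10}
Component: {0, 8}
Component: {2, 3}
Component: {1, 4, 6, 7, 9, 11}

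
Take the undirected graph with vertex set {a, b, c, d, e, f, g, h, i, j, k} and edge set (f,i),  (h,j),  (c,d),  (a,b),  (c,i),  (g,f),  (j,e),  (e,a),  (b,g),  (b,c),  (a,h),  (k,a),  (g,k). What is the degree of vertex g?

3

Neighbors of g: b, f, k.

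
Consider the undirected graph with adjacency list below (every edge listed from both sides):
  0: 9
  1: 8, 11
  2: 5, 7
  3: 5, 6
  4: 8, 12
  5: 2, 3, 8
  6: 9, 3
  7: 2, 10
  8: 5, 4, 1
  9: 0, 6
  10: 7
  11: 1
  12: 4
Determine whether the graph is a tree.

Yes

The graph has 13 vertices and 12 edges.
It is connected with exactly 12 edges, hence acyclic — it is a tree.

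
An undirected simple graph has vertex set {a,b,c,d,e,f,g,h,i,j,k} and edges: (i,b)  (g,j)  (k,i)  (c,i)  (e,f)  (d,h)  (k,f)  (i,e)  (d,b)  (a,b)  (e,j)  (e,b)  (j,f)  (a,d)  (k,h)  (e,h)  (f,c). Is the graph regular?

Degrees: a:2, b:4, c:2, d:3, e:5, f:4, g:1, h:3, i:4, j:3, k:3
Vertex g has degree 1 while e has degree 5, so the graph is not regular.

No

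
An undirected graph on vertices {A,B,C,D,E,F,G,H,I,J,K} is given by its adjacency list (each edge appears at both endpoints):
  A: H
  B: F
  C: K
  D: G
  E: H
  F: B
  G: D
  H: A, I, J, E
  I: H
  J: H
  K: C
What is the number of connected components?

Component: {B, F}
Component: {C, K}
Component: {D, G}
Component: {A, E, H, I, J}

4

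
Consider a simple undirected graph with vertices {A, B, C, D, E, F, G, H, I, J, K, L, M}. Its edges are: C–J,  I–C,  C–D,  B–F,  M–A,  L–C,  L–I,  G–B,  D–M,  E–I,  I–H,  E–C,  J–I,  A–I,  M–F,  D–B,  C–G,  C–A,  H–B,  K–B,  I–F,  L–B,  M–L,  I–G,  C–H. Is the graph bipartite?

No

C-I-G-C is an odd cycle (length 3), and a bipartite graph can contain only even cycles.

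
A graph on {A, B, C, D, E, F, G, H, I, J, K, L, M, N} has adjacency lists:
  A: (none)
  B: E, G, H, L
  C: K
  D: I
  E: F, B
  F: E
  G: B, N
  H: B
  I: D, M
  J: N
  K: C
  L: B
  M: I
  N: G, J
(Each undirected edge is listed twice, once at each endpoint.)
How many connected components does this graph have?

4

Component: {A}
Component: {C, K}
Component: {D, I, M}
Component: {B, E, F, G, H, J, L, N}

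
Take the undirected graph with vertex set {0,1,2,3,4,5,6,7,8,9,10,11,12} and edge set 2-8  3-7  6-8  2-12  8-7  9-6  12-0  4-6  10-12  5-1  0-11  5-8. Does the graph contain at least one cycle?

The graph has 13 vertices, 12 edges, and 1 connected component.
A forest on 13 vertices with 1 component has exactly 12 edges, which matches — so no cycle.

No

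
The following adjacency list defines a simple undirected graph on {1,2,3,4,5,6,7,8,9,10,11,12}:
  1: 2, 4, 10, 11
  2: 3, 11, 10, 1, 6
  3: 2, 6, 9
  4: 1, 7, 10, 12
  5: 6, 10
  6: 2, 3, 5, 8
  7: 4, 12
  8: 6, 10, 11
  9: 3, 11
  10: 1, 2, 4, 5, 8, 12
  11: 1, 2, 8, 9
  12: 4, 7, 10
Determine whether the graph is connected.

Yes

A breadth-first search from 1 visits 1, 2, 4, 10, 11, 3, 6, 12, 7, 5, 8, 9 — all 12 vertices — so the graph is connected.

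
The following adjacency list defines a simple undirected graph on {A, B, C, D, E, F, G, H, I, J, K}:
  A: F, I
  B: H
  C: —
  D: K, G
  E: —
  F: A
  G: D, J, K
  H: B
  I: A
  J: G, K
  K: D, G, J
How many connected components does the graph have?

5

Component: {C}
Component: {E}
Component: {B, H}
Component: {A, F, I}
Component: {D, G, J, K}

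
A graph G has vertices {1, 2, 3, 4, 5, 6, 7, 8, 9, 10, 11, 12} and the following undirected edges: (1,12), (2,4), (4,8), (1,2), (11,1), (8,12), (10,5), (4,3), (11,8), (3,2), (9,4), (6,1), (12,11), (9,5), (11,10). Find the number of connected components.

Component: {7}
Component: {1, 2, 3, 4, 5, 6, 8, 9, 10, 11, 12}

2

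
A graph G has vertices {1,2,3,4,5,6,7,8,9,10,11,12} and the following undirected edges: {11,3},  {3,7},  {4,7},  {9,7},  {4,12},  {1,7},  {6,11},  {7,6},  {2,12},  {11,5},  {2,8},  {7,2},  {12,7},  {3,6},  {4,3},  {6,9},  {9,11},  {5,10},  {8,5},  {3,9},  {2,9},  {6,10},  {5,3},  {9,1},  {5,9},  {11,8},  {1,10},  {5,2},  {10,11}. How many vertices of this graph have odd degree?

Degrees: 1:3, 2:5, 3:6, 4:3, 5:6, 6:5, 7:7, 8:3, 9:7, 10:4, 11:6, 12:3
Odd-degree vertices: 1, 2, 4, 6, 7, 8, 9, 12.

8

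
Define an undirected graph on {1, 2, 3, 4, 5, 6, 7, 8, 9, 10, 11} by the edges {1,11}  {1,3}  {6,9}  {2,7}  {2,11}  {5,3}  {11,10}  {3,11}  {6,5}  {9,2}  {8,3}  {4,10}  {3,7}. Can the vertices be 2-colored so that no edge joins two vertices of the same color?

1-3-11-1 is an odd cycle (length 3), and a bipartite graph can contain only even cycles.

No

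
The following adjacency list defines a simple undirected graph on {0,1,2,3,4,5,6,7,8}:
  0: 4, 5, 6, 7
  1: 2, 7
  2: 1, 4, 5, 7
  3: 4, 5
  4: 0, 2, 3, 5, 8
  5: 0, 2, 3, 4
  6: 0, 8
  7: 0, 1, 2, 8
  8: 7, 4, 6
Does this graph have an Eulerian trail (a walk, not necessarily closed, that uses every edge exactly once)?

Yes

Degrees: 0:4, 1:2, 2:4, 3:2, 4:5, 5:4, 6:2, 7:4, 8:3
Odd-degree vertices: 4, 8 (2 total).
With 2 odd-degree vertices and all edges in one connected piece, an Eulerian trail exists (from 4 to 8).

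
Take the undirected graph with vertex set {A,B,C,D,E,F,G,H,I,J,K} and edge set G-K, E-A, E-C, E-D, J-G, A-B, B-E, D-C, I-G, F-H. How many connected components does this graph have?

Component: {F, H}
Component: {G, I, J, K}
Component: {A, B, C, D, E}

3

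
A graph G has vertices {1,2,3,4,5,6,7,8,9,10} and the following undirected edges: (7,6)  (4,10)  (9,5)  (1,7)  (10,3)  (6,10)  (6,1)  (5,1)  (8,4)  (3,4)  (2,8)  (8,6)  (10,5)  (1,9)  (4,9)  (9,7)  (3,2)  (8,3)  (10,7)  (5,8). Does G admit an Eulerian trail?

Degrees: 1:4, 2:2, 3:4, 4:4, 5:4, 6:4, 7:4, 8:5, 9:4, 10:5
Odd-degree vertices: 8, 10 (2 total).
The non-isolated vertices are connected and exactly 2 have odd degree, so an Eulerian trail exists (from 8 to 10).

Yes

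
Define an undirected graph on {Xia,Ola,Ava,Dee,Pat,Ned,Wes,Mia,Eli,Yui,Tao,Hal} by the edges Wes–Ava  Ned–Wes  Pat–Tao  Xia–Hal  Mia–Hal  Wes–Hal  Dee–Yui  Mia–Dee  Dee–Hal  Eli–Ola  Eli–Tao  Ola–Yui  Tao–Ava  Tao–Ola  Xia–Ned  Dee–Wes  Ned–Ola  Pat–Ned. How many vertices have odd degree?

Degrees: Xia:2, Ola:4, Ava:2, Dee:4, Pat:2, Ned:4, Wes:4, Mia:2, Eli:2, Yui:2, Tao:4, Hal:4
Odd-degree vertices: none.

0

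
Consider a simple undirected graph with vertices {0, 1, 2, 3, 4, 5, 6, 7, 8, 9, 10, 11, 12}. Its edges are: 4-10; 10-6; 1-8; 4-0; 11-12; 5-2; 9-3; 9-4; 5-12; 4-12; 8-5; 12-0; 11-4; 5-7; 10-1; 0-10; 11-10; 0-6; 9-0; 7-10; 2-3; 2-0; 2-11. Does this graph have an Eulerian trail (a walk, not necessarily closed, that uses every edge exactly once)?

Degrees: 0:6, 1:2, 2:4, 3:2, 4:5, 5:4, 6:2, 7:2, 8:2, 9:3, 10:6, 11:4, 12:4
Odd-degree vertices: 4, 9 (2 total).
The non-isolated vertices are connected and exactly 2 have odd degree, so an Eulerian trail exists (from 4 to 9).

Yes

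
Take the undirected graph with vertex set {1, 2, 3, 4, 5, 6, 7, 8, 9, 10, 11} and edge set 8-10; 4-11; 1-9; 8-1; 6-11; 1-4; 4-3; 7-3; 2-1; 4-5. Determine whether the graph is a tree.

|V| = 11, |E| = 10.
Connected and |E| = |V| - 1, which characterizes a tree.

Yes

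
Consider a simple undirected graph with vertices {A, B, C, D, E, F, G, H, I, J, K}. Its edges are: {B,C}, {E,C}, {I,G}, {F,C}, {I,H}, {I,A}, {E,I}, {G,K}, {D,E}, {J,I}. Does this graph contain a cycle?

No

The graph has 11 vertices, 10 edges, and 1 connected component.
A forest on 11 vertices with 1 component has exactly 10 edges, which matches — so no cycle.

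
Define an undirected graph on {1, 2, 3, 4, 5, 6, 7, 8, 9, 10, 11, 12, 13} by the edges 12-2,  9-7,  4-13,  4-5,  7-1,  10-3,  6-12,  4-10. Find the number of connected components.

5

Component: {8}
Component: {11}
Component: {1, 7, 9}
Component: {2, 6, 12}
Component: {3, 4, 5, 10, 13}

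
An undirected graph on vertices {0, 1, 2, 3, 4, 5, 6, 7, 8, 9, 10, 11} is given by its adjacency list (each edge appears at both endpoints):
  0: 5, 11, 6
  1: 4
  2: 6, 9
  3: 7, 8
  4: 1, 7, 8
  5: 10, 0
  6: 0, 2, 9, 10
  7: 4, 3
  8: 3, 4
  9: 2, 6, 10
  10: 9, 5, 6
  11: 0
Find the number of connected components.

Component: {1, 3, 4, 7, 8}
Component: {0, 2, 5, 6, 9, 10, 11}

2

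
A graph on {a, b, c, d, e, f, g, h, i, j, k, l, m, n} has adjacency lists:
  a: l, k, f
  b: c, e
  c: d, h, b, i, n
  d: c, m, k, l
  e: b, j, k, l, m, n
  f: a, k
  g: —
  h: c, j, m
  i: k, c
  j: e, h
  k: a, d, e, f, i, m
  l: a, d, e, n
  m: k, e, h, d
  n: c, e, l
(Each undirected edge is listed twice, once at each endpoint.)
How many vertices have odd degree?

Degrees: a:3, b:2, c:5, d:4, e:6, f:2, g:0, h:3, i:2, j:2, k:6, l:4, m:4, n:3
Odd-degree vertices: a, c, h, n.

4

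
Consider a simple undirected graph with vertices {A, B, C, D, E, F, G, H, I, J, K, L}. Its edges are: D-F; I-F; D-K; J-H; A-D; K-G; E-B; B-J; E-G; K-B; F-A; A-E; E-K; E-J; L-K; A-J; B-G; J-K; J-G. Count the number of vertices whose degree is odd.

6

Degrees: A:4, B:4, C:0, D:3, E:5, F:3, G:4, H:1, I:1, J:6, K:6, L:1
Odd-degree vertices: D, E, F, H, I, L.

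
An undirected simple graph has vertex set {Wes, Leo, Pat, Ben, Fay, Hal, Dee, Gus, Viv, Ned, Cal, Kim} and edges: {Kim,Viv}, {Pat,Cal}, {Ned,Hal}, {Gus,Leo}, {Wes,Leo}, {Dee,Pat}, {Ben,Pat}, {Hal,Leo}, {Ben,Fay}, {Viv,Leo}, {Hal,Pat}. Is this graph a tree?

Yes

The graph has 12 vertices and 11 edges.
It is connected with exactly 11 edges, hence acyclic — it is a tree.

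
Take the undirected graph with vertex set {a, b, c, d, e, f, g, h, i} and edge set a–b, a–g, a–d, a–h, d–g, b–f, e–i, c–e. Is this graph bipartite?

No

The cycle g-d-a-g has length 3, which is odd, so the graph is not bipartite.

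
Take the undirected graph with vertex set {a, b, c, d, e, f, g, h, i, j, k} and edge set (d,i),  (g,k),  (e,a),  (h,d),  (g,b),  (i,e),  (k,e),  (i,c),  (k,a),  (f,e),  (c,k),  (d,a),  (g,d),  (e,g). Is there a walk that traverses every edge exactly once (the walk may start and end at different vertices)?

Degrees: a:3, b:1, c:2, d:4, e:5, f:1, g:4, h:1, i:3, j:0, k:4
Odd-degree vertices: a, b, e, f, h, i (6 total).
With 6 odd-degree vertices (more than two), no single trail can use every edge.

No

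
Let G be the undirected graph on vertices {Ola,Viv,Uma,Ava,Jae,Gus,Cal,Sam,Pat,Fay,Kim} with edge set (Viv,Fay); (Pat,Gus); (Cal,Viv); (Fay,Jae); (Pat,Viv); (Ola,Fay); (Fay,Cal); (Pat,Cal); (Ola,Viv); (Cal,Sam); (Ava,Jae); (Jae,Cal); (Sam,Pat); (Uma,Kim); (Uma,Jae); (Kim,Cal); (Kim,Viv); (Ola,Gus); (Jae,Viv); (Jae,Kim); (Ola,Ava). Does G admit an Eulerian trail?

Yes

Degrees: Ola:4, Viv:6, Uma:2, Ava:2, Jae:6, Gus:2, Cal:6, Sam:2, Pat:4, Fay:4, Kim:4
Odd-degree vertices: none (0 total).
The non-isolated vertices are connected and exactly 0 have odd degree, so an Eulerian trail exists.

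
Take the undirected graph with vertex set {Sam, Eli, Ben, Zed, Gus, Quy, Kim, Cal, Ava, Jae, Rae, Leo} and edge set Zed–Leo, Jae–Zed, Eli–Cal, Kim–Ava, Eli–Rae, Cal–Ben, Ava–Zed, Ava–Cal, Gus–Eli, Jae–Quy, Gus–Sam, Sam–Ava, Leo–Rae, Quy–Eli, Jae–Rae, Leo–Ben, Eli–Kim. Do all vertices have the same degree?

Degrees: Sam:2, Eli:5, Ben:2, Zed:3, Gus:2, Quy:2, Kim:2, Cal:3, Ava:4, Jae:3, Rae:3, Leo:3
Degrees are not all equal (e.g. deg(Sam)=2 but deg(Eli)=5); not regular.

No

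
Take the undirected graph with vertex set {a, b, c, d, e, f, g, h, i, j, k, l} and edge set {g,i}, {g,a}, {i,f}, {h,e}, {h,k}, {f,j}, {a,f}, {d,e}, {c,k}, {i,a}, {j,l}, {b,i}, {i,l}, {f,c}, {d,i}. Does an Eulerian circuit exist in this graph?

No

Degrees: a:3, b:1, c:2, d:2, e:2, f:4, g:2, h:2, i:6, j:2, k:2, l:2
Vertices with odd degree: a, b. An Eulerian circuit requires all degrees even.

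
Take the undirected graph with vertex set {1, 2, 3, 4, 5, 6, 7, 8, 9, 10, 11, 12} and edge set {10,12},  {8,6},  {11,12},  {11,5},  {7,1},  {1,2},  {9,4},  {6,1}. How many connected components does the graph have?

Component: {3}
Component: {4, 9}
Component: {5, 10, 11, 12}
Component: {1, 2, 6, 7, 8}

4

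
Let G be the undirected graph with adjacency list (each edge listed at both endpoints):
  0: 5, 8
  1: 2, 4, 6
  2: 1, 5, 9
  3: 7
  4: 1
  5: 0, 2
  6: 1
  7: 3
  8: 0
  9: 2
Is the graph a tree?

No

The graph has 10 vertices and 8 edges.
It splits into 2 components, so it cannot be a tree.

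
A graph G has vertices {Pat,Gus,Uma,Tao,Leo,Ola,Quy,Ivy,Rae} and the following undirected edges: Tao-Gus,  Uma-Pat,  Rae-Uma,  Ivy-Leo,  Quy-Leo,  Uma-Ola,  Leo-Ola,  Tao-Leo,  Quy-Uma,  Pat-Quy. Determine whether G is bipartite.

No

The cycle Quy-Pat-Uma-Quy has length 3, which is odd, so the graph is not bipartite.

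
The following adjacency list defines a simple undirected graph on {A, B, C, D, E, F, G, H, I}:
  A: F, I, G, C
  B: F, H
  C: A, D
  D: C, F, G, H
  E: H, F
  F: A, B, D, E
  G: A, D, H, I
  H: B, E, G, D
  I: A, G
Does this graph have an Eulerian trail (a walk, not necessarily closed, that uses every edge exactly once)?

Yes

Degrees: A:4, B:2, C:2, D:4, E:2, F:4, G:4, H:4, I:2
Odd-degree vertices: none (0 total).
The non-isolated vertices are connected and exactly 0 have odd degree, so an Eulerian trail exists.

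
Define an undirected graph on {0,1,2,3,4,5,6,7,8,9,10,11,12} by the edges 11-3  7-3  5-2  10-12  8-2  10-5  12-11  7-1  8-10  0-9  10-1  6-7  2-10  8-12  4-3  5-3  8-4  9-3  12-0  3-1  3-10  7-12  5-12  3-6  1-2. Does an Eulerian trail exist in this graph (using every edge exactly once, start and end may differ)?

Yes

Degrees: 0:2, 1:4, 2:4, 3:8, 4:2, 5:4, 6:2, 7:4, 8:4, 9:2, 10:6, 11:2, 12:6
Odd-degree vertices: none (0 total).
With 0 odd-degree vertices and all edges in one connected piece, an Eulerian trail exists.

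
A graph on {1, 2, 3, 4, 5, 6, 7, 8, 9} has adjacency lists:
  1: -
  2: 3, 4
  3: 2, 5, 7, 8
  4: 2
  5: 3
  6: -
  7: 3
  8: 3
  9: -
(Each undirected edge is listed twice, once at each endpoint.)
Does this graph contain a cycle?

No

The graph has 9 vertices, 5 edges, and 4 connected components.
Since 5 = 9 - 4, the graph is a forest and contains no cycle.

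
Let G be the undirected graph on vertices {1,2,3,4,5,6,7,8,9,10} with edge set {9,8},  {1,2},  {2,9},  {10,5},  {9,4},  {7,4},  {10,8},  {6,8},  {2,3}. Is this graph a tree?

Yes

The graph has 10 vertices and 9 edges.
Connected and |E| = |V| - 1, which characterizes a tree.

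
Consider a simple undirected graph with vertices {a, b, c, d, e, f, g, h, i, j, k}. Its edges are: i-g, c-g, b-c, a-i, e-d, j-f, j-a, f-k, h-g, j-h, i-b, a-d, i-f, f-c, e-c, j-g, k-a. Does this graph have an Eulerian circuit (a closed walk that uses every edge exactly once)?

Yes

Degrees: a:4, b:2, c:4, d:2, e:2, f:4, g:4, h:2, i:4, j:4, k:2
All degrees are even and the non-isolated vertices are connected — an Eulerian circuit exists.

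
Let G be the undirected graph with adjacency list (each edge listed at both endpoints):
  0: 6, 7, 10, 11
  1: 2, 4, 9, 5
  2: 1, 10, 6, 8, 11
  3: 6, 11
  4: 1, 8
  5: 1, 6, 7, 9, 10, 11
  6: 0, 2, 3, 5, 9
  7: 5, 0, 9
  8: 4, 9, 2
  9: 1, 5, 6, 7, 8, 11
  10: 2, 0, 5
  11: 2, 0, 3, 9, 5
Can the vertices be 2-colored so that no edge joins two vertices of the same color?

The cycle 9-5-11-9 has length 3, which is odd, so the graph is not bipartite.

No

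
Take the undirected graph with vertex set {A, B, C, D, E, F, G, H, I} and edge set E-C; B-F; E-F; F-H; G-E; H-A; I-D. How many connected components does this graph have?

2

Component: {D, I}
Component: {A, B, C, E, F, G, H}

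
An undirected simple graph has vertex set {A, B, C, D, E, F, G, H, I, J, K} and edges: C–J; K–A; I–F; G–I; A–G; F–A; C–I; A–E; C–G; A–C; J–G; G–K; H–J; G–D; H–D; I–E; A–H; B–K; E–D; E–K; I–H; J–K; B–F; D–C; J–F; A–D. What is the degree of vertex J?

Neighbors of J: C, F, G, H, K.

5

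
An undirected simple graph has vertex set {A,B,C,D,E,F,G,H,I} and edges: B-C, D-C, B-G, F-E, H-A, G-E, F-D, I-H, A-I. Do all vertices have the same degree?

Yes

Degrees: A:2, B:2, C:2, D:2, E:2, F:2, G:2, H:2, I:2
Every vertex has degree 2, so the graph is 2-regular.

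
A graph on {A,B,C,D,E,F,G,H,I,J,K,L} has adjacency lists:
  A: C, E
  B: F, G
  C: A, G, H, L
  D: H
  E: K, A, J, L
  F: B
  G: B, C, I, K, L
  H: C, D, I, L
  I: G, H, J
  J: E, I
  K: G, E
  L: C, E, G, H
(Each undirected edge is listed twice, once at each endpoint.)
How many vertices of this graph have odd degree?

4

Degrees: A:2, B:2, C:4, D:1, E:4, F:1, G:5, H:4, I:3, J:2, K:2, L:4
Odd-degree vertices: D, F, G, I.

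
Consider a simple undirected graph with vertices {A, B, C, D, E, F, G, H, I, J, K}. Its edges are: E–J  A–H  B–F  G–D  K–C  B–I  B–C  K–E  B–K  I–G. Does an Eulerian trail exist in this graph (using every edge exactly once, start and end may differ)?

No

Degrees: A:1, B:4, C:2, D:1, E:2, F:1, G:2, H:1, I:2, J:1, K:3
Odd-degree vertices: A, D, F, H, J, K (6 total).
With 6 odd-degree vertices (more than two), no single trail can use every edge.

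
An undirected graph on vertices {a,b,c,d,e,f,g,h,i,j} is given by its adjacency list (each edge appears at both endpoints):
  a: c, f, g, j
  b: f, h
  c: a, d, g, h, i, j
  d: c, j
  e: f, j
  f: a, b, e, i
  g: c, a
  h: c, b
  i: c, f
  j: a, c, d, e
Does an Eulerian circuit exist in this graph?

Degrees: a:4, b:2, c:6, d:2, e:2, f:4, g:2, h:2, i:2, j:4
Every vertex has even degree and the edges form a single connected piece, so an Eulerian circuit exists.

Yes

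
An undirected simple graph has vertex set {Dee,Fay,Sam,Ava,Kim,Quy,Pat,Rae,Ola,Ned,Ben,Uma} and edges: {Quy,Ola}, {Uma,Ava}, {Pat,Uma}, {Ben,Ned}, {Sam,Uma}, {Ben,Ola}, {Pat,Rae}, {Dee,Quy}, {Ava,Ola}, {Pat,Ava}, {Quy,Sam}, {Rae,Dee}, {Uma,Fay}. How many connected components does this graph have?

2

Component: {Kim}
Component: {Dee, Fay, Sam, Ava, Quy, Pat, Rae, Ola, Ned, Ben, Uma}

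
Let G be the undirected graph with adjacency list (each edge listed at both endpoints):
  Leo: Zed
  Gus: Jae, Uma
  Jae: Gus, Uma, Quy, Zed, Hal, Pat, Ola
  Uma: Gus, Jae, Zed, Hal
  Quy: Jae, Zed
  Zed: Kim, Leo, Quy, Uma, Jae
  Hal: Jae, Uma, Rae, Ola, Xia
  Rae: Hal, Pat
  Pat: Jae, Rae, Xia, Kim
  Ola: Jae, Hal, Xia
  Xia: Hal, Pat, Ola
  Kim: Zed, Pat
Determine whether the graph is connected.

Yes

A breadth-first search from Leo visits Leo, Zed, Kim, Quy, Uma, Jae, Pat, Hal, Gus, Ola, Xia, Rae — all 12 vertices — so the graph is connected.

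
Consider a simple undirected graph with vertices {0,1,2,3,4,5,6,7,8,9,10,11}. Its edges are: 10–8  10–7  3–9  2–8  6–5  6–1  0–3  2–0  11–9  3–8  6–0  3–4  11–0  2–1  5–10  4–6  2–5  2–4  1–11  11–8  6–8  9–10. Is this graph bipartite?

Partition the vertices as {2, 3, 6, 10, 11} vs {0, 1, 4, 5, 7, 8, 9}. Each listed edge has one endpoint in each part, so the graph is bipartite.

Yes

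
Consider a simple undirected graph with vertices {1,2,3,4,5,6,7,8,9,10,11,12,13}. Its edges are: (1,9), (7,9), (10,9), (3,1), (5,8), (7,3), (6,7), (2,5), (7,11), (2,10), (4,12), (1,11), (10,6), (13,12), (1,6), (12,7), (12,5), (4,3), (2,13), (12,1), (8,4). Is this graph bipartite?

Yes

Partition the vertices as {2, 3, 6, 8, 9, 11, 12} vs {1, 4, 5, 7, 10, 13}. Each listed edge has one endpoint in each part, so the graph is bipartite.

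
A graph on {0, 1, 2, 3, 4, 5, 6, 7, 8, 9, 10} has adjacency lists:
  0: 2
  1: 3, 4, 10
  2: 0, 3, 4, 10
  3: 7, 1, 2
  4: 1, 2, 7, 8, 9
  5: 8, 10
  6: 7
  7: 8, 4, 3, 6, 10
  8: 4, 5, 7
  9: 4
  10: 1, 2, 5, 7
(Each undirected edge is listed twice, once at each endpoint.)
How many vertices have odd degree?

Degrees: 0:1, 1:3, 2:4, 3:3, 4:5, 5:2, 6:1, 7:5, 8:3, 9:1, 10:4
Odd-degree vertices: 0, 1, 3, 4, 6, 7, 8, 9.

8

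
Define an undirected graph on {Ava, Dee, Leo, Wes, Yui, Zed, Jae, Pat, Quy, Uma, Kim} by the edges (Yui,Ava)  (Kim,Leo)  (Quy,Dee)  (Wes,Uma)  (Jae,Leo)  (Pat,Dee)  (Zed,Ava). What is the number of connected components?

4

Component: {Wes, Uma}
Component: {Ava, Yui, Zed}
Component: {Dee, Pat, Quy}
Component: {Leo, Jae, Kim}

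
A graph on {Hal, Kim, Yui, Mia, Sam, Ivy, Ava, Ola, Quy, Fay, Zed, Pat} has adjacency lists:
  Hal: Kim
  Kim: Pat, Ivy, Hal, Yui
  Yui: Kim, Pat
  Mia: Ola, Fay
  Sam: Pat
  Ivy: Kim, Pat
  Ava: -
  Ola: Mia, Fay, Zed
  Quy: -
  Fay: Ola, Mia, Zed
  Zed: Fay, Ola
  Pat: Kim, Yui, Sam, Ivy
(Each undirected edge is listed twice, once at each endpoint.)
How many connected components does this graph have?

4

Component: {Ava}
Component: {Quy}
Component: {Mia, Ola, Fay, Zed}
Component: {Hal, Kim, Yui, Sam, Ivy, Pat}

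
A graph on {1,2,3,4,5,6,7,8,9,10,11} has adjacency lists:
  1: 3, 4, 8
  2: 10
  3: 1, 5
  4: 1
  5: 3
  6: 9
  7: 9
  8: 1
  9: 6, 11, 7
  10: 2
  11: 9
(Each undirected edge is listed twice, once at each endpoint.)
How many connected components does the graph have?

3

Component: {2, 10}
Component: {6, 7, 9, 11}
Component: {1, 3, 4, 5, 8}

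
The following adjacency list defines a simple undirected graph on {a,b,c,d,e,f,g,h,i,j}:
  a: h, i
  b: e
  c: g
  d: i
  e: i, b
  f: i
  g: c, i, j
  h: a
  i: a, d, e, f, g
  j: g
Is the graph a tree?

Yes

The graph has 10 vertices and 9 edges.
Connected and |E| = |V| - 1, which characterizes a tree.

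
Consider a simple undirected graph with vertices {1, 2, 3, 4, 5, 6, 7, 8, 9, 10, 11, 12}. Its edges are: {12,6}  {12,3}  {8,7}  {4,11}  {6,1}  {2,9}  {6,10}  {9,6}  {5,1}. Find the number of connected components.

3

Component: {4, 11}
Component: {7, 8}
Component: {1, 2, 3, 5, 6, 9, 10, 12}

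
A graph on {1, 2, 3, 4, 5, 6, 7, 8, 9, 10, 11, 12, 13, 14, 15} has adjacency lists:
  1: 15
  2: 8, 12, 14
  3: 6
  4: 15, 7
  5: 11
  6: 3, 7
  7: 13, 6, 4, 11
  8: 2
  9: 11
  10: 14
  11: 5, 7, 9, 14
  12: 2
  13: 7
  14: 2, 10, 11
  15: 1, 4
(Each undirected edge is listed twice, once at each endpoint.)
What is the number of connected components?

Component: {1, 2, 3, 4, 5, 6, 7, 8, 9, 10, 11, 12, 13, 14, 15}

1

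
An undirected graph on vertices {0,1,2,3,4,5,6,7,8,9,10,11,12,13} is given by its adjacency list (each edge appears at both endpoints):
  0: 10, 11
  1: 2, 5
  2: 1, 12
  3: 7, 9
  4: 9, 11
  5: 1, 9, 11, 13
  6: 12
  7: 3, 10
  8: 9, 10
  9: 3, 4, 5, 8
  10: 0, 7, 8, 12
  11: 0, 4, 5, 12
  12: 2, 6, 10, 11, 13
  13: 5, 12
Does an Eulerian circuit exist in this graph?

No

Degrees: 0:2, 1:2, 2:2, 3:2, 4:2, 5:4, 6:1, 7:2, 8:2, 9:4, 10:4, 11:4, 12:5, 13:2
Vertices with odd degree: 6, 12. An Eulerian circuit requires all degrees even.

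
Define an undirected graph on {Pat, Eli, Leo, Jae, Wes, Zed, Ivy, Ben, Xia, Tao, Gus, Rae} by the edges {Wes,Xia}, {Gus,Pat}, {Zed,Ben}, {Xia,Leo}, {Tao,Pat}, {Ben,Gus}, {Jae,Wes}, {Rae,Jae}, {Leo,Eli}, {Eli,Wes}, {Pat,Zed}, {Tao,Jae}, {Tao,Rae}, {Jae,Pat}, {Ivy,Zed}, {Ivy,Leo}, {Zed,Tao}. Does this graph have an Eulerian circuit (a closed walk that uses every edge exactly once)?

Degrees: Pat:4, Eli:2, Leo:3, Jae:4, Wes:3, Zed:4, Ivy:2, Ben:2, Xia:2, Tao:4, Gus:2, Rae:2
Vertices with odd degree: Leo, Wes. An Eulerian circuit requires all degrees even.

No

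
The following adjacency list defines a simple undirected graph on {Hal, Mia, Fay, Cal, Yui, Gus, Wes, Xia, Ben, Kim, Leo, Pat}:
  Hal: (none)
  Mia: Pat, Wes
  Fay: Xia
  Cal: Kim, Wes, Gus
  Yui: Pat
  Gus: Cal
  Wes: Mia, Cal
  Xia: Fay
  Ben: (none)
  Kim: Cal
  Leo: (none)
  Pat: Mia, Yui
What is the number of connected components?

5

Component: {Hal}
Component: {Ben}
Component: {Leo}
Component: {Fay, Xia}
Component: {Mia, Cal, Yui, Gus, Wes, Kim, Pat}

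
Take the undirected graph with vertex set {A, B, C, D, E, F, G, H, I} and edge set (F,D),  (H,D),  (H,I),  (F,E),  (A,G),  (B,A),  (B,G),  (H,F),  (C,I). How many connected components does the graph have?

2

Component: {A, B, G}
Component: {C, D, E, F, H, I}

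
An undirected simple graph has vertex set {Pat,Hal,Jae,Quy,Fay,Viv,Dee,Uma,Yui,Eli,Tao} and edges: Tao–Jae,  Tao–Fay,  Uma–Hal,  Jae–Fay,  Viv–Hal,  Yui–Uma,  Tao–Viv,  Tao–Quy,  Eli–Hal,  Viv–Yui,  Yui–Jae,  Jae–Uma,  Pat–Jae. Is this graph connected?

Component: {Dee}
Component: {Pat, Hal, Jae, Quy, Fay, Viv, Uma, Yui, Eli, Tao}
There are 2 separate components, so the graph is not connected.

No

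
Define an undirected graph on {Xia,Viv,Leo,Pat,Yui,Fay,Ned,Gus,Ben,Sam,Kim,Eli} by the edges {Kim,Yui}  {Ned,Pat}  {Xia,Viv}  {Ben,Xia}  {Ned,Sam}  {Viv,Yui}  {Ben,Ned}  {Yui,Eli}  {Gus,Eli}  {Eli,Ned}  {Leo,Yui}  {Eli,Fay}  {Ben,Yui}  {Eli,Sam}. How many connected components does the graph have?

Component: {Xia, Viv, Leo, Pat, Yui, Fay, Ned, Gus, Ben, Sam, Kim, Eli}

1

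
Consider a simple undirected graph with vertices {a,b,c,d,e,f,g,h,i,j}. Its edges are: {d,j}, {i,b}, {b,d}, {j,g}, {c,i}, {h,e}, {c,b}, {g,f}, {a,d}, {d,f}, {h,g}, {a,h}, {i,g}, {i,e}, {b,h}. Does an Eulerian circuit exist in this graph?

Degrees: a:2, b:4, c:2, d:4, e:2, f:2, g:4, h:4, i:4, j:2
All degrees are even and the non-isolated vertices are connected — an Eulerian circuit exists.

Yes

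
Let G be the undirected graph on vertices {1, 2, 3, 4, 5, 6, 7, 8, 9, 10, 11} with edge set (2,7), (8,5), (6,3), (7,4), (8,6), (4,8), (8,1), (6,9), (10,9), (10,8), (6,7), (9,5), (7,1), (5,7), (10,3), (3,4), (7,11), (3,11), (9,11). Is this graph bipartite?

Partition the vertices as {3, 7, 8, 9} vs {1, 2, 4, 5, 6, 10, 11}. Each listed edge has one endpoint in each part, so the graph is bipartite.

Yes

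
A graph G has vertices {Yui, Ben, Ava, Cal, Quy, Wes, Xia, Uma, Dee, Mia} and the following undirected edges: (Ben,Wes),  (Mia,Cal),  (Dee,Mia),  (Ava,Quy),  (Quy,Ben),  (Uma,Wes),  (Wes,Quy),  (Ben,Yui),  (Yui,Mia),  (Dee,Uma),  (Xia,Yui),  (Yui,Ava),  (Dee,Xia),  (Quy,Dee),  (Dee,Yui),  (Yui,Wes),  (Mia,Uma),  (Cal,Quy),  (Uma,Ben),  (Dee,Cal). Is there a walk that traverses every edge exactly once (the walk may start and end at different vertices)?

Yes

Degrees: Yui:6, Ben:4, Ava:2, Cal:3, Quy:5, Wes:4, Xia:2, Uma:4, Dee:6, Mia:4
Odd-degree vertices: Cal, Quy (2 total).
The non-isolated vertices are connected and exactly 2 have odd degree, so an Eulerian trail exists (from Cal to Quy).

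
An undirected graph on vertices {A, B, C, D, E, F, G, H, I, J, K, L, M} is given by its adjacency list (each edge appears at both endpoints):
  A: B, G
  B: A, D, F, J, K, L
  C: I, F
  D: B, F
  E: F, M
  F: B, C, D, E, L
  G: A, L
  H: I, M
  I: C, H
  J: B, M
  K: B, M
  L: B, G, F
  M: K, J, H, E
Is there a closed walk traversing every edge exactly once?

Degrees: A:2, B:6, C:2, D:2, E:2, F:5, G:2, H:2, I:2, J:2, K:2, L:3, M:4
F, L have odd degree; an Eulerian circuit needs every degree to be even, so none exists.

No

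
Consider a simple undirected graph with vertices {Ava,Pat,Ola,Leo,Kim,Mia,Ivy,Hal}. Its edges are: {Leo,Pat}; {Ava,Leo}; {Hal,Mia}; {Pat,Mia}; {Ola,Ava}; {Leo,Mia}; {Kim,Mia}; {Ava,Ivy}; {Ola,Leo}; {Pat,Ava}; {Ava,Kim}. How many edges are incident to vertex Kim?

2

Neighbors of Kim: Ava, Mia.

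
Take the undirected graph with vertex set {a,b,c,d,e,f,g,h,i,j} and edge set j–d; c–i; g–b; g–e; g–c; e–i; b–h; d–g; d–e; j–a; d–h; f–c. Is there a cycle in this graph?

The graph has 10 vertices, 12 edges, and 1 connected component.
One cycle is g-c-i-e-g.

Yes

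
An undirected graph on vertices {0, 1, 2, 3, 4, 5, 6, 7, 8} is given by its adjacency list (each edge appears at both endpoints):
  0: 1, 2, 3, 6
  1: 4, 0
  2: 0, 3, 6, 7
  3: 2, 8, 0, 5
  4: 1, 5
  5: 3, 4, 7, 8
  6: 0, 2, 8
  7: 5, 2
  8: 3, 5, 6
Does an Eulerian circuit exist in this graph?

Degrees: 0:4, 1:2, 2:4, 3:4, 4:2, 5:4, 6:3, 7:2, 8:3
6, 8 have odd degree; an Eulerian circuit needs every degree to be even, so none exists.

No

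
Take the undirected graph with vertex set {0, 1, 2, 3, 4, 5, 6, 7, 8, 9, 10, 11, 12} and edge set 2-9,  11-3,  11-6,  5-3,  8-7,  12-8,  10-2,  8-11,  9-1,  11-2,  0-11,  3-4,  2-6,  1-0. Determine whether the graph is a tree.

The graph has 13 vertices and 14 edges.
Connected but with 14 > 12 edges, so it has a cycle and is not a tree.

No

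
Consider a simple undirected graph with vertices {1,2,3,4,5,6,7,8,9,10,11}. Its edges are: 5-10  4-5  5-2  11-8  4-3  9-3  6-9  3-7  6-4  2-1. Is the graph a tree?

No

|V| = 11, |E| = 10.
It is not connected, so it is not a tree.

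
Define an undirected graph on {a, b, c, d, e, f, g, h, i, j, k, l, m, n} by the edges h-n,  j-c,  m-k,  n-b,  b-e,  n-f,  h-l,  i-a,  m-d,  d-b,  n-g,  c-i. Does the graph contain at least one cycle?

No

The graph has 14 vertices, 12 edges, and 2 connected components.
A forest on 14 vertices with 2 components has exactly 12 edges, which matches — so no cycle.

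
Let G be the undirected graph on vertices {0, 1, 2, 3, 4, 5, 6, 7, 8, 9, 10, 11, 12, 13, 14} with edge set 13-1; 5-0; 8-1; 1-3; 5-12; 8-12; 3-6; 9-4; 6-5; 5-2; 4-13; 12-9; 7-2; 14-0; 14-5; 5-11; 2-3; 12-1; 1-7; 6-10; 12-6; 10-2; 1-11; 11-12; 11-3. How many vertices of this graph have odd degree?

0

Degrees: 0:2, 1:6, 2:4, 3:4, 4:2, 5:6, 6:4, 7:2, 8:2, 9:2, 10:2, 11:4, 12:6, 13:2, 14:2
Odd-degree vertices: none.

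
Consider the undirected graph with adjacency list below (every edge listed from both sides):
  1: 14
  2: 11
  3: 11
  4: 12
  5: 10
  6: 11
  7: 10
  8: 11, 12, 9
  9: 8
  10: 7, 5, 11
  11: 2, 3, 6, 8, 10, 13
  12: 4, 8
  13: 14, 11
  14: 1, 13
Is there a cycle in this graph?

|V| = 14, |E| = 13, number of components = 1.
Since 13 = 14 - 1, the graph is a forest and contains no cycle.

No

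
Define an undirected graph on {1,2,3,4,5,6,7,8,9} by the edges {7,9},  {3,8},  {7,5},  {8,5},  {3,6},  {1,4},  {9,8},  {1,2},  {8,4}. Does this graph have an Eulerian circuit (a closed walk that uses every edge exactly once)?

Degrees: 1:2, 2:1, 3:2, 4:2, 5:2, 6:1, 7:2, 8:4, 9:2
Vertices with odd degree: 2, 6. An Eulerian circuit requires all degrees even.

No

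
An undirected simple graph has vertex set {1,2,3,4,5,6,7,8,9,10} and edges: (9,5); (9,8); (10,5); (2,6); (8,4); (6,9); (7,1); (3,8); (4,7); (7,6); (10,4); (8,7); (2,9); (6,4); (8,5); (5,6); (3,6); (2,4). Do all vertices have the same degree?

Degrees: 1:1, 2:3, 3:2, 4:5, 5:4, 6:6, 7:4, 8:5, 9:4, 10:2
Degrees are not all equal (e.g. deg(1)=1 but deg(6)=6); not regular.

No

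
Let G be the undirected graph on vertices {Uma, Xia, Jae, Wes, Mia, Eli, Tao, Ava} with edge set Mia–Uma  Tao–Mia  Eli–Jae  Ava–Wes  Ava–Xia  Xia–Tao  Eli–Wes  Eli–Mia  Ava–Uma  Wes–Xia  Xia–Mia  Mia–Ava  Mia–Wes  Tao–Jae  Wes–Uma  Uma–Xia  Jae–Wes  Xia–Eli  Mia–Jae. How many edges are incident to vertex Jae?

4

Neighbors of Jae: Wes, Mia, Eli, Tao.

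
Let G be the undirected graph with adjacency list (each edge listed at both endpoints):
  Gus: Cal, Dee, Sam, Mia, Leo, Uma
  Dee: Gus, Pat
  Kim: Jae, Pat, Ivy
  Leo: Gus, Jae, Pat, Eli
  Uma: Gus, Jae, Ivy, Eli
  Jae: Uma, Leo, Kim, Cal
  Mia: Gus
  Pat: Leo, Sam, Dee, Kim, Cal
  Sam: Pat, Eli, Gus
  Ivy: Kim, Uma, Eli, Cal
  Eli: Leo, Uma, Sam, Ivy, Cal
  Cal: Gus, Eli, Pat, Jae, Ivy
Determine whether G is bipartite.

No

Ivy-Eli-Cal-Ivy is an odd cycle (length 3), and a bipartite graph can contain only even cycles.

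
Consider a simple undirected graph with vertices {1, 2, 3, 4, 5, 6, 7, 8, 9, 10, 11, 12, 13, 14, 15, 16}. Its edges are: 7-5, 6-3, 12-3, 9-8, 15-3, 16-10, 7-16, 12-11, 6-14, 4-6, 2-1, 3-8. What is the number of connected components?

4

Component: {13}
Component: {1, 2}
Component: {5, 7, 10, 16}
Component: {3, 4, 6, 8, 9, 11, 12, 14, 15}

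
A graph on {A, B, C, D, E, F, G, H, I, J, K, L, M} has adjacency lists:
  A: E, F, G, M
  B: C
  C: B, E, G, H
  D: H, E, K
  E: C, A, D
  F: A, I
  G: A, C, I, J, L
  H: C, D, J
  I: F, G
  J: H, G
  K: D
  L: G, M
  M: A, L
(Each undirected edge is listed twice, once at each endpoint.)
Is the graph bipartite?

Yes

Color {B, E, F, G, H, K, M} black and {A, C, D, I, J, L} white. No edge joins two same-colored vertices, so the graph is bipartite.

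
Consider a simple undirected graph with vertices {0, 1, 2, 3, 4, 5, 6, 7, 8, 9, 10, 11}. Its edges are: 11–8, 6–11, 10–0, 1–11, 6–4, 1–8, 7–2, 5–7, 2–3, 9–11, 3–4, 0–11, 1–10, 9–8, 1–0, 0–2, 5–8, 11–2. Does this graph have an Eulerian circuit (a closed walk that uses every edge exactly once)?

Degrees: 0:4, 1:4, 2:4, 3:2, 4:2, 5:2, 6:2, 7:2, 8:4, 9:2, 10:2, 11:6
All degrees are even and the non-isolated vertices are connected — an Eulerian circuit exists.

Yes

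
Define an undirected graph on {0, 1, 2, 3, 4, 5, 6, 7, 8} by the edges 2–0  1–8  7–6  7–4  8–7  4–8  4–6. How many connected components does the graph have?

4

Component: {3}
Component: {5}
Component: {0, 2}
Component: {1, 4, 6, 7, 8}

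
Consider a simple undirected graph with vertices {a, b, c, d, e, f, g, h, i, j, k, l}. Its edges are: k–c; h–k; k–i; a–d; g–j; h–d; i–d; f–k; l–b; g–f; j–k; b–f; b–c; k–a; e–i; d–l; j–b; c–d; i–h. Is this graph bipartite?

No

The cycle i-h-k-i has length 3, which is odd, so the graph is not bipartite.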